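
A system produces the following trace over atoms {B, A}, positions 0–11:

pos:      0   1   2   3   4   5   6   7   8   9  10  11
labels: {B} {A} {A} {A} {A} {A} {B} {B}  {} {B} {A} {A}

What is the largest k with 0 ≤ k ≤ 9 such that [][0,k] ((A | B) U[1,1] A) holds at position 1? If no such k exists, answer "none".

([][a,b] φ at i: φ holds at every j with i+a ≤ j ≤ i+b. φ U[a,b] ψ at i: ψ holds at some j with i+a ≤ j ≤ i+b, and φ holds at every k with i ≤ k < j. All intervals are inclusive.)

3

((A | B) U[1,1] A) must hold from j=1 onward; find where it first fails.
  j=1: holds
  j=2: holds
  j=3: holds
  j=4: holds
  j=5: fails
Holds on [1,4], so largest k = 3.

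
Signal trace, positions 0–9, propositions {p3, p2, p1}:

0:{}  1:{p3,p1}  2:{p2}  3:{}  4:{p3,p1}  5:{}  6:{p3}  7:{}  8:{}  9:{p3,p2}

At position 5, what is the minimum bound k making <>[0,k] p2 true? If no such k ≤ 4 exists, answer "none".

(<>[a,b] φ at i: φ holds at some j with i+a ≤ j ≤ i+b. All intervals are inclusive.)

Scan j = 5,6,… for p2:
  j=5: fails
  j=6: fails
  j=7: fails
  j=8: fails
  j=9: holds
First hit at j=9, so smallest k = 9-5 = 4.

4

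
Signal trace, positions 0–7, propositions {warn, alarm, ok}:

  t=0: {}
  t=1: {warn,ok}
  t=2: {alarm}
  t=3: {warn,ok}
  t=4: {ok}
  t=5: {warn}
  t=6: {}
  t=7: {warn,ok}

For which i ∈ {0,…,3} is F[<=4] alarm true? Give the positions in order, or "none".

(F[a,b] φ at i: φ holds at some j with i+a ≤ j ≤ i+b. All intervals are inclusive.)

0, 1, 2

Evaluate at each i in [0,3]:
  i=0: ✓ (witness j=2)
  i=1: ✓ (witness j=2)
  i=2: ✓ (witness j=2)
  i=3: ✗ (none in [3,7])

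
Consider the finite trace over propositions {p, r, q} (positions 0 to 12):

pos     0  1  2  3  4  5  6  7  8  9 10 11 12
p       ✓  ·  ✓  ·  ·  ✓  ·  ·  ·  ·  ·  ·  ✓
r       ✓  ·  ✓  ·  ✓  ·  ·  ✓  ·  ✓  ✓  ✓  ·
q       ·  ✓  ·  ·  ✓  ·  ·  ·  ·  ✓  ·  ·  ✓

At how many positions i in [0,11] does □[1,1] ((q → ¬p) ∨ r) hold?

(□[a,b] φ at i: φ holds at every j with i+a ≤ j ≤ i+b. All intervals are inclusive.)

Evaluate at each i in [0,11]:
  i=0: ✓ (all of [1,1])
  i=1: ✓ (all of [2,2])
  i=2: ✓ (all of [3,3])
  i=3: ✓ (all of [4,4])
  i=4: ✓ (all of [5,5])
  i=5: ✓ (all of [6,6])
  i=6: ✓ (all of [7,7])
  i=7: ✓ (all of [8,8])
  i=8: ✓ (all of [9,9])
  i=9: ✓ (all of [10,10])
  i=10: ✓ (all of [11,11])
  i=11: ✗ (fails at j=12)
Positions where it holds: {0, 1, 2, 3, 4, 5, 6, 7, 8, 9, 10} → 11.

11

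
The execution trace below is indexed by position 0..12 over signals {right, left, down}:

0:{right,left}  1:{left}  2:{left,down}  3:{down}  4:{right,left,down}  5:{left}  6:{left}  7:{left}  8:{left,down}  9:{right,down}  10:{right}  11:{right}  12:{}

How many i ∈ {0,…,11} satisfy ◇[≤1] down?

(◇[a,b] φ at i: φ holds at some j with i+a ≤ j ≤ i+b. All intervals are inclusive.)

7

Evaluate at each i in [0,11]:
  i=0: ✗ (none in [0,1])
  i=1: ✓ (witness j=2)
  i=2: ✓ (witness j=2)
  i=3: ✓ (witness j=3)
  i=4: ✓ (witness j=4)
  i=5: ✗ (none in [5,6])
  i=6: ✗ (none in [6,7])
  i=7: ✓ (witness j=8)
  i=8: ✓ (witness j=8)
  i=9: ✓ (witness j=9)
  i=10: ✗ (none in [10,11])
  i=11: ✗ (none in [11,12])
Positions where it holds: {1, 2, 3, 4, 7, 8, 9} → 7.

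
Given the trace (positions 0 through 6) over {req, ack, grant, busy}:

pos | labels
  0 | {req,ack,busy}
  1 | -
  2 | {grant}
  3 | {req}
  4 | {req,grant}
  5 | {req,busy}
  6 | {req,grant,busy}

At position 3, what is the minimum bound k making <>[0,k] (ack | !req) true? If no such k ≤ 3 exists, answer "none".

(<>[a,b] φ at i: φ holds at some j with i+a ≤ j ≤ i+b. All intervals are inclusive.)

Scan j = 3,4,… for (ack | !req):
  j=3: fails
  j=4: fails
  j=5: fails
  j=6: fails
No j in [3,6] satisfies it → none.

none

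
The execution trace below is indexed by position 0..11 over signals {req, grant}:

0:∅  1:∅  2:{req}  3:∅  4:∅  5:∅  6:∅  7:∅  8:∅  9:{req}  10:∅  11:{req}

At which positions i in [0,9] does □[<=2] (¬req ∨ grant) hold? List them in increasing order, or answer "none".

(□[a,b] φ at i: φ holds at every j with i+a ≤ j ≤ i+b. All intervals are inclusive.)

Evaluate at each i in [0,9]:
  i=0: ✗ (fails at j=2)
  i=1: ✗ (fails at j=2)
  i=2: ✗ (fails at j=2)
  i=3: ✓ (all of [3,5])
  i=4: ✓ (all of [4,6])
  i=5: ✓ (all of [5,7])
  i=6: ✓ (all of [6,8])
  i=7: ✗ (fails at j=9)
  i=8: ✗ (fails at j=9)
  i=9: ✗ (fails at j=9)

3, 4, 5, 6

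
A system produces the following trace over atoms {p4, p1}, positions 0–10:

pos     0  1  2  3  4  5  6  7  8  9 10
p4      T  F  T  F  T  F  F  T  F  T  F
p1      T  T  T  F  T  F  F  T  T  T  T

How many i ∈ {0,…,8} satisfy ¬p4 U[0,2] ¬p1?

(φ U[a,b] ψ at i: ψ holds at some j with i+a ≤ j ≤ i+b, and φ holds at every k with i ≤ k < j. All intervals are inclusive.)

Evaluate at each i in [0,8]:
  i=0: ✗ (no rhs in [0,2])
  i=1: ✗ (lhs fails at k=2 before rhs at j=3)
  i=2: ✗ (lhs fails at k=2 before rhs at j=3)
  i=3: ✓ (rhs at j=3)
  i=4: ✗ (lhs fails at k=4 before rhs at j=5)
  i=5: ✓ (rhs at j=5)
  i=6: ✓ (rhs at j=6)
  i=7: ✗ (no rhs in [7,9])
  i=8: ✗ (no rhs in [8,10])
Positions where it holds: {3, 5, 6} → 3.

3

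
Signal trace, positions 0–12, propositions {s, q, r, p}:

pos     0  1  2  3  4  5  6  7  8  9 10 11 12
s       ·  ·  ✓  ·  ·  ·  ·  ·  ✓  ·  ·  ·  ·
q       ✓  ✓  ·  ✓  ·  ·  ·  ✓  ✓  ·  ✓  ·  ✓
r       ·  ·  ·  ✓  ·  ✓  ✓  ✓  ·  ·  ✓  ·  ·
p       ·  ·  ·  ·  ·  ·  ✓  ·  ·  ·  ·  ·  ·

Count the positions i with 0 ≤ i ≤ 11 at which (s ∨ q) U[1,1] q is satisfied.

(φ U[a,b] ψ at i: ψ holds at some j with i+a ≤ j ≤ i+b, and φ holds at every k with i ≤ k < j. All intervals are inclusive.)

3

Evaluate at each i in [0,11]:
  i=0: ✓ (rhs at j=1; lhs holds on [0,0])
  i=1: ✗ (no rhs in [2,2])
  i=2: ✓ (rhs at j=3; lhs holds on [2,2])
  i=3: ✗ (no rhs in [4,4])
  i=4: ✗ (no rhs in [5,5])
  i=5: ✗ (no rhs in [6,6])
  i=6: ✗ (lhs fails at k=6 before rhs at j=7)
  i=7: ✓ (rhs at j=8; lhs holds on [7,7])
  i=8: ✗ (no rhs in [9,9])
  i=9: ✗ (lhs fails at k=9 before rhs at j=10)
  i=10: ✗ (no rhs in [11,11])
  i=11: ✗ (lhs fails at k=11 before rhs at j=12)
Positions where it holds: {0, 2, 7} → 3.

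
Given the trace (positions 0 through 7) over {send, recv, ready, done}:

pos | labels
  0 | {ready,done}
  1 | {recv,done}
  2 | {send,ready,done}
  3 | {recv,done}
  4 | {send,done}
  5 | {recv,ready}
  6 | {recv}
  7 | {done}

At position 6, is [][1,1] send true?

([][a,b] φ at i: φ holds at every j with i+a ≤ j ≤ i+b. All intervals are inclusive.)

No

Check send at every j in [7,7]:
  j=7: false
Fails at j=7 → formula fails.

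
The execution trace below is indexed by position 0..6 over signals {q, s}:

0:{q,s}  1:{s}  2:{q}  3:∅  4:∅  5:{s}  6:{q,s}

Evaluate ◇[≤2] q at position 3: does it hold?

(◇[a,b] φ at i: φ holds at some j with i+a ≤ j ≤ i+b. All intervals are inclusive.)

False

Check q at each j in [3,5]:
  j=3: false
  j=4: false
  j=5: false
No position in the window satisfies it → formula fails.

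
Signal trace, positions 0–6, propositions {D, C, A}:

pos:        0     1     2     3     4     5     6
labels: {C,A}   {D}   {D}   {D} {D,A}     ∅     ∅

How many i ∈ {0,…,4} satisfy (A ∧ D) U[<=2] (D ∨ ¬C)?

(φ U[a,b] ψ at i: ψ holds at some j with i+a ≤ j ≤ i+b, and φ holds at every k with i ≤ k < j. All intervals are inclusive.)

Evaluate at each i in [0,4]:
  i=0: ✗ (lhs fails at k=0 before rhs at j=1)
  i=1: ✓ (rhs at j=1)
  i=2: ✓ (rhs at j=2)
  i=3: ✓ (rhs at j=3)
  i=4: ✓ (rhs at j=4)
Positions where it holds: {1, 2, 3, 4} → 4.

4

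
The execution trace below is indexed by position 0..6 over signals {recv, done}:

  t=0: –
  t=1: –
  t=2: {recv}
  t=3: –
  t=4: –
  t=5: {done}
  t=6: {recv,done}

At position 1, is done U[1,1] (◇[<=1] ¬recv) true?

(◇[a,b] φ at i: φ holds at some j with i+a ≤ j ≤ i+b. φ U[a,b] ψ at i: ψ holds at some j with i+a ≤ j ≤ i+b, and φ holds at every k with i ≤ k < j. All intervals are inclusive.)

False

Need some j in [2,2] with ◇[<=1] ¬recv, and done at every k in [1,j-1].
  j=2: ◇[<=1] ¬recv holds, but done fails at k=1 → not this j.
No j in the window works → until fails.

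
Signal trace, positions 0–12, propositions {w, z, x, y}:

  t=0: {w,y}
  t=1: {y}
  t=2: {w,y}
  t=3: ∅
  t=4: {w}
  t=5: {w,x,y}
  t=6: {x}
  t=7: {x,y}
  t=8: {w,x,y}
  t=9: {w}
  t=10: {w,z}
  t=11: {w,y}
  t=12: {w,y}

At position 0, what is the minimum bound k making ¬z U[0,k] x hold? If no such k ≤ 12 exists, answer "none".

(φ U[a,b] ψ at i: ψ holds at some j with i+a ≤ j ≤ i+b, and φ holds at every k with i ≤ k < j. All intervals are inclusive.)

5

Need earliest j ≥ 0 with x, and ¬z at every k in [0,j-1].
  j=0: rhs fails.
  j=1: rhs fails.
  j=2: rhs fails.
  j=3: rhs fails.
  j=4: rhs fails.
  j=5: rhs holds; lhs holds on [0,4]. k = 5.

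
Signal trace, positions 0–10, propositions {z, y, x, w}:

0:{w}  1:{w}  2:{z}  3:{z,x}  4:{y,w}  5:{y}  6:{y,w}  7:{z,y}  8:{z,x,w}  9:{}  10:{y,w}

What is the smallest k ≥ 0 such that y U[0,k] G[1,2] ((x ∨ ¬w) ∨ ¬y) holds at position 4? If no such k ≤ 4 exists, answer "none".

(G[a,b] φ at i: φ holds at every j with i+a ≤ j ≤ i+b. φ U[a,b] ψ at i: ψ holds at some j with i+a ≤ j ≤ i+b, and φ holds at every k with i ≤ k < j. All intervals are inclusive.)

2

Need earliest j ≥ 4 with G[1,2] ((x ∨ ¬w) ∨ ¬y), and y at every k in [4,j-1].
  j=4: rhs fails.
  j=5: rhs fails.
  j=6: rhs holds; lhs holds on [4,5]. k = 2.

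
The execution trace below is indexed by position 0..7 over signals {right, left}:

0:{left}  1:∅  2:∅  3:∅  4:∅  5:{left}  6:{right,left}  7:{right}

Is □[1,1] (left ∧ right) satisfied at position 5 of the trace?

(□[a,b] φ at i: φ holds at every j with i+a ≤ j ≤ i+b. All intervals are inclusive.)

Holds

Check (left ∧ right) at every j in [6,6]:
  j=6: true
All positions satisfy it → formula holds.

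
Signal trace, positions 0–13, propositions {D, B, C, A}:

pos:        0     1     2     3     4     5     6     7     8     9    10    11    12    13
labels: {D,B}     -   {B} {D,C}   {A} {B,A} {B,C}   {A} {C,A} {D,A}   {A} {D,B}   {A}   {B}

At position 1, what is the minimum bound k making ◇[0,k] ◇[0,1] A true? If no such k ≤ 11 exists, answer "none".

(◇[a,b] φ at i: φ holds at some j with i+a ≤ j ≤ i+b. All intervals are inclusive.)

2

Scan j = 1,2,… for ◇[0,1] A:
  j=1: fails
  j=2: fails
  j=3: holds
First hit at j=3, so smallest k = 3-1 = 2.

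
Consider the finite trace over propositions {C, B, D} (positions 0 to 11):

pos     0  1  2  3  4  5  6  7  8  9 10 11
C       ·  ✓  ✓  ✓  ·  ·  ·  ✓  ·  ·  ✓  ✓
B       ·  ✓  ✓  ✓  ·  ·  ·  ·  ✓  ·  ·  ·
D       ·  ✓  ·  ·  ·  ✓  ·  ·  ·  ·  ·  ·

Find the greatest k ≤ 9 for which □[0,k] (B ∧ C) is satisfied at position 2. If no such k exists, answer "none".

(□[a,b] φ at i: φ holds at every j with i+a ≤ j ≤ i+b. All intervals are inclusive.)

1

(B ∧ C) must hold from j=2 onward; find where it first fails.
  j=2: holds
  j=3: holds
  j=4: fails
Holds on [2,3], so largest k = 1.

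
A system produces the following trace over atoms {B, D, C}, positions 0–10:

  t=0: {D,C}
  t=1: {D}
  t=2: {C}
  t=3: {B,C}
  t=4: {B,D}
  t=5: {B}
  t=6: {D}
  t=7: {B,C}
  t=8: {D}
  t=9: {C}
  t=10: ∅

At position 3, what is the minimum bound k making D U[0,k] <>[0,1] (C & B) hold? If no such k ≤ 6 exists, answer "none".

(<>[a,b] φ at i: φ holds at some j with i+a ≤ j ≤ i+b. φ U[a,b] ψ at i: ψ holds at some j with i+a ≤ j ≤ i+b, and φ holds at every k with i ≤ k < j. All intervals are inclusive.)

0

Need earliest j ≥ 3 with <>[0,1] (C & B), and D at every k in [3,j-1].
  j=3: rhs holds (empty prefix). k = 0.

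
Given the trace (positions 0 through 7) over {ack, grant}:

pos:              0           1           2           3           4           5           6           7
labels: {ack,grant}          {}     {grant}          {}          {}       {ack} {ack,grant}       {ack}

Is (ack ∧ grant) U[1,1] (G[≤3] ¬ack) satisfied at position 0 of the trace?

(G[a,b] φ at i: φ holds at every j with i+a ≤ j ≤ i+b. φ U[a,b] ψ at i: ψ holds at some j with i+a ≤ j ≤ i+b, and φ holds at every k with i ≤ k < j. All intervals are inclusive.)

Yes

Need some j in [1,1] with G[≤3] ¬ack, and (ack ∧ grant) at every k in [0,j-1].
  j=1: G[≤3] ¬ack holds; (ack ∧ grant) holds at every k in [0,0] → satisfied.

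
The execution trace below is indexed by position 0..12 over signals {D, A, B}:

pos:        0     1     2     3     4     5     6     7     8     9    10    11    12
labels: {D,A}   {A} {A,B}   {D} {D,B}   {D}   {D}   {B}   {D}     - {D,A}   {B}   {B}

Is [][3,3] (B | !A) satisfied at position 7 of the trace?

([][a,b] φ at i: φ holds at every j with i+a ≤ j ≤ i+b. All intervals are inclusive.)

No

Check (B | !A) at every j in [10,10]:
  j=10: false
Fails at j=10 → formula fails.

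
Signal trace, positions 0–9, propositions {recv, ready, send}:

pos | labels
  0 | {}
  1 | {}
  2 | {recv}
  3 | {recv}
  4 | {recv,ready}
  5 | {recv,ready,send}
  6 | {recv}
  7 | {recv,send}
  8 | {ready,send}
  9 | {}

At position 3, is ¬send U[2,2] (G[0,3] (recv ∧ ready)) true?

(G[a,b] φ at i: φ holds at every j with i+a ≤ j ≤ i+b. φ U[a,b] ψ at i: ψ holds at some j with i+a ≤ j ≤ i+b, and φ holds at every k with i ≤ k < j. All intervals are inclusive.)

Need some j in [5,5] with G[0,3] (recv ∧ ready), and ¬send at every k in [3,j-1].
  j=5: G[0,3] (recv ∧ ready) — fails at 6.
No j in the window works → until fails.

False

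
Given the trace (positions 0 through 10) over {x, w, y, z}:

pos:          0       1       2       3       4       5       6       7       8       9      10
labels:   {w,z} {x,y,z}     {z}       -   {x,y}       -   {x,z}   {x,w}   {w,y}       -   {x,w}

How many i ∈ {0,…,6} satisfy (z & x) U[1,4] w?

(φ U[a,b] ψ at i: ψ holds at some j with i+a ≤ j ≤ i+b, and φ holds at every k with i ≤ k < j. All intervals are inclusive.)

Evaluate at each i in [0,6]:
  i=0: ✗ (no rhs in [1,4])
  i=1: ✗ (no rhs in [2,5])
  i=2: ✗ (no rhs in [3,6])
  i=3: ✗ (lhs fails at k=3 before rhs at j=7)
  i=4: ✗ (lhs fails at k=4 before rhs at j=7)
  i=5: ✗ (lhs fails at k=5 before rhs at j=7)
  i=6: ✓ (rhs at j=7; lhs holds on [6,6])
Positions where it holds: {6} → 1.

1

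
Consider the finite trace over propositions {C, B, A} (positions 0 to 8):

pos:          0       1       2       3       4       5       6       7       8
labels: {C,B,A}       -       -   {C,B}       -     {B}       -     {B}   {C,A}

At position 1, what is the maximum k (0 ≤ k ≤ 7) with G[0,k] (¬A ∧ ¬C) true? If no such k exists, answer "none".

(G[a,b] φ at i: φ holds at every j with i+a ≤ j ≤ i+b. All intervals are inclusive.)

1

(¬A ∧ ¬C) must hold from j=1 onward; find where it first fails.
  j=1: holds
  j=2: holds
  j=3: fails
Holds on [1,2], so largest k = 1.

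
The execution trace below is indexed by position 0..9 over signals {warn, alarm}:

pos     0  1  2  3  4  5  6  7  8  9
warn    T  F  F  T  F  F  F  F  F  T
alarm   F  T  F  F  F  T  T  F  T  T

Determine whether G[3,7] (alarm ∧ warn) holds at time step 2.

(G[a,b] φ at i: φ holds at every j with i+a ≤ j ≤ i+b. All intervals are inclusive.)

Does not hold

Check (alarm ∧ warn) at every j in [5,9]:
  j=5: false
  j=6: false
  j=7: false
  j=8: false
  j=9: true
Fails at j=5 → formula fails.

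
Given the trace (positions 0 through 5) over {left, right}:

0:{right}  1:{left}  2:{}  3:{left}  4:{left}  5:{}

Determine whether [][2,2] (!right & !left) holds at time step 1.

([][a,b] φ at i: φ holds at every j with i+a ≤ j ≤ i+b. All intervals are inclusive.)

Check (!right & !left) at every j in [3,3]:
  j=3: false
Fails at j=3 → formula fails.

No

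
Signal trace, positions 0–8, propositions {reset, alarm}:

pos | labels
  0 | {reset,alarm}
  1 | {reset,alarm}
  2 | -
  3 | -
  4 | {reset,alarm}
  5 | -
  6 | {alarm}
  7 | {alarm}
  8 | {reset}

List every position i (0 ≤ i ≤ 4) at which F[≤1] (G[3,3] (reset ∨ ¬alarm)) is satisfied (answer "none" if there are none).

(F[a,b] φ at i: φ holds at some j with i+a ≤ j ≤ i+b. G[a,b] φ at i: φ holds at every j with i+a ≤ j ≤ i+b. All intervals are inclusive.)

Evaluate at each i in [0,4]:
  i=0: ✓ (witness j=0)
  i=1: ✓ (witness j=1)
  i=2: ✓ (witness j=2)
  i=3: ✗ (none in [3,4])
  i=4: ✓ (witness j=5)

0, 1, 2, 4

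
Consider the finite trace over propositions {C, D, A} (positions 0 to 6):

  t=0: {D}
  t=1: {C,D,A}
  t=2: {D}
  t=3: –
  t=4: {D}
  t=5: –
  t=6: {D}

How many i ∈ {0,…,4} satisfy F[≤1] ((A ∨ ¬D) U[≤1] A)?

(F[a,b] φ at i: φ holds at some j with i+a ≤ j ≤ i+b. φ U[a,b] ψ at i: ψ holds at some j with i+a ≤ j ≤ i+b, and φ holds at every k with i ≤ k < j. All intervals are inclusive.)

Evaluate at each i in [0,4]:
  i=0: ✓ (witness j=1)
  i=1: ✓ (witness j=1)
  i=2: ✗ (none in [2,3])
  i=3: ✗ (none in [3,4])
  i=4: ✗ (none in [4,5])
Positions where it holds: {0, 1} → 2.

2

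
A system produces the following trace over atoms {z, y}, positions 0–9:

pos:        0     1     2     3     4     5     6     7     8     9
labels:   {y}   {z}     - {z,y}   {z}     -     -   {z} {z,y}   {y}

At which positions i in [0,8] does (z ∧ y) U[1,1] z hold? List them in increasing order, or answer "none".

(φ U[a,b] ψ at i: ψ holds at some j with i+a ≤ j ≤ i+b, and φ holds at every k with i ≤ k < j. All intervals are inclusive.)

3

Evaluate at each i in [0,8]:
  i=0: ✗ (lhs fails at k=0 before rhs at j=1)
  i=1: ✗ (no rhs in [2,2])
  i=2: ✗ (lhs fails at k=2 before rhs at j=3)
  i=3: ✓ (rhs at j=4; lhs holds on [3,3])
  i=4: ✗ (no rhs in [5,5])
  i=5: ✗ (no rhs in [6,6])
  i=6: ✗ (lhs fails at k=6 before rhs at j=7)
  i=7: ✗ (lhs fails at k=7 before rhs at j=8)
  i=8: ✗ (no rhs in [9,9])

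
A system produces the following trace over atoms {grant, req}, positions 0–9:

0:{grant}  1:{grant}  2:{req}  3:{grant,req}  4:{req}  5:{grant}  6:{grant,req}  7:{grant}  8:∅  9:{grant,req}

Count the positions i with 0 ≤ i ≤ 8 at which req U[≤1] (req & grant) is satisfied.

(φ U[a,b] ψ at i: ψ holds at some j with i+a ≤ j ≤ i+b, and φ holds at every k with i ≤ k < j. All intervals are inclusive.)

3

Evaluate at each i in [0,8]:
  i=0: ✗ (no rhs in [0,1])
  i=1: ✗ (no rhs in [1,2])
  i=2: ✓ (rhs at j=3; lhs holds on [2,2])
  i=3: ✓ (rhs at j=3)
  i=4: ✗ (no rhs in [4,5])
  i=5: ✗ (lhs fails at k=5 before rhs at j=6)
  i=6: ✓ (rhs at j=6)
  i=7: ✗ (no rhs in [7,8])
  i=8: ✗ (lhs fails at k=8 before rhs at j=9)
Positions where it holds: {2, 3, 6} → 3.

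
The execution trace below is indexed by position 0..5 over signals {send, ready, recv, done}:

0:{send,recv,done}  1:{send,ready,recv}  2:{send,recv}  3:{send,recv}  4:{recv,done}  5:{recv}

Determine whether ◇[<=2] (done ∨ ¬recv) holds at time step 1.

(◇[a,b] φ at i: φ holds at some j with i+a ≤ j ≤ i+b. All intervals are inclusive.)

Check (done ∨ ¬recv) at each j in [1,3]:
  j=1: false
  j=2: false
  j=3: false
No position in the window satisfies it → formula fails.

No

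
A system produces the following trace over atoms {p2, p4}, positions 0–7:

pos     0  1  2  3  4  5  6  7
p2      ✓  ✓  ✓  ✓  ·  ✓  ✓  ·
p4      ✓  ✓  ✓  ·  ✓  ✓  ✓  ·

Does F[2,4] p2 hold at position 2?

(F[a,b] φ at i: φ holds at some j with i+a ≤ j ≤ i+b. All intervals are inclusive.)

Check p2 at each j in [4,6]:
  j=4: false
  j=5: true
  j=6: true
Found at j=5 → formula holds.

True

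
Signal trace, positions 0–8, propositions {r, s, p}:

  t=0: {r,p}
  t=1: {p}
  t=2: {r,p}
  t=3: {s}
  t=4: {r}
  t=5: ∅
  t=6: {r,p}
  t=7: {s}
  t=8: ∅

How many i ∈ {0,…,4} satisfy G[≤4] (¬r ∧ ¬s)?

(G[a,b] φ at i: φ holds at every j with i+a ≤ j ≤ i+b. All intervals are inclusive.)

0

Evaluate at each i in [0,4]:
  i=0: ✗ (fails at j=0)
  i=1: ✗ (fails at j=2)
  i=2: ✗ (fails at j=2)
  i=3: ✗ (fails at j=3)
  i=4: ✗ (fails at j=4)
Positions where it holds: {} → 0.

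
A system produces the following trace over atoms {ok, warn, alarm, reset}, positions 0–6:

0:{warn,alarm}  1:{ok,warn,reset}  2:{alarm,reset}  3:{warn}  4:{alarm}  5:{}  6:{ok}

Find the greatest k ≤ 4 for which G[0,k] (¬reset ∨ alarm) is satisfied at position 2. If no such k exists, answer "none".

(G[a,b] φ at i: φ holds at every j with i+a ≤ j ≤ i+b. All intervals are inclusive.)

(¬reset ∨ alarm) must hold from j=2 onward; find where it first fails.
  j=2: holds
  j=3: holds
  j=4: holds
  j=5: holds
  j=6: holds
Holds through j=6; largest k = 4.

4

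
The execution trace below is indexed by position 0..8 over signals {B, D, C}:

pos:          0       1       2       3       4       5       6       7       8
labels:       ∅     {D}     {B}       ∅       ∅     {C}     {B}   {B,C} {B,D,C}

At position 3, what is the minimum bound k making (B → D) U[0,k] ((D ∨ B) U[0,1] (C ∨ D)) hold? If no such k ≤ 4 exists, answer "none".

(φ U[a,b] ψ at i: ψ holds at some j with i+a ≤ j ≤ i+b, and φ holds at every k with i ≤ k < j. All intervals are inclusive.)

2

Need earliest j ≥ 3 with ((D ∨ B) U[0,1] (C ∨ D)), and (B → D) at every k in [3,j-1].
  j=3: rhs fails.
  j=4: rhs fails.
  j=5: rhs holds; lhs holds on [3,4]. k = 2.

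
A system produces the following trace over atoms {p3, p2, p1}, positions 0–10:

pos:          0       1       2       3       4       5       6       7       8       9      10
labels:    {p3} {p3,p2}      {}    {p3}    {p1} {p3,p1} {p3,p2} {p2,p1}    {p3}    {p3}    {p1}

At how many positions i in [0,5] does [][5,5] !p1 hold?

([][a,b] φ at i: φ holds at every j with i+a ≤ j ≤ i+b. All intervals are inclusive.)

Evaluate at each i in [0,5]:
  i=0: ✗ (fails at j=5)
  i=1: ✓ (all of [6,6])
  i=2: ✗ (fails at j=7)
  i=3: ✓ (all of [8,8])
  i=4: ✓ (all of [9,9])
  i=5: ✗ (fails at j=10)
Positions where it holds: {1, 3, 4} → 3.

3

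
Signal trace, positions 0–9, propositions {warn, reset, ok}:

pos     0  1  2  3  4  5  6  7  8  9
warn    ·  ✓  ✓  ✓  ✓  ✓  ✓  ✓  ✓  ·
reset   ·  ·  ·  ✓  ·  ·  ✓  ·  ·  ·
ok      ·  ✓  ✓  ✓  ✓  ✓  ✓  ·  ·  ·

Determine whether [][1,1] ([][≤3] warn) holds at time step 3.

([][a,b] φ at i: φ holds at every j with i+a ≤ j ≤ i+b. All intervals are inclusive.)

Check [][≤3] warn at every j in [4,4]:
  j=4: holds on [4,7]
All positions satisfy it → formula holds.

True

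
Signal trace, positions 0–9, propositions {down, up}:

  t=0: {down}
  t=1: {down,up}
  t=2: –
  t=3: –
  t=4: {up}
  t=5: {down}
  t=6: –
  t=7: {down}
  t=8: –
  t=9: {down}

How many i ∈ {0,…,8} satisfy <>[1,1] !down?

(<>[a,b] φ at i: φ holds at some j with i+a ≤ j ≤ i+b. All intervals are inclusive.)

5

Evaluate at each i in [0,8]:
  i=0: ✗ (none in [1,1])
  i=1: ✓ (witness j=2)
  i=2: ✓ (witness j=3)
  i=3: ✓ (witness j=4)
  i=4: ✗ (none in [5,5])
  i=5: ✓ (witness j=6)
  i=6: ✗ (none in [7,7])
  i=7: ✓ (witness j=8)
  i=8: ✗ (none in [9,9])
Positions where it holds: {1, 2, 3, 5, 7} → 5.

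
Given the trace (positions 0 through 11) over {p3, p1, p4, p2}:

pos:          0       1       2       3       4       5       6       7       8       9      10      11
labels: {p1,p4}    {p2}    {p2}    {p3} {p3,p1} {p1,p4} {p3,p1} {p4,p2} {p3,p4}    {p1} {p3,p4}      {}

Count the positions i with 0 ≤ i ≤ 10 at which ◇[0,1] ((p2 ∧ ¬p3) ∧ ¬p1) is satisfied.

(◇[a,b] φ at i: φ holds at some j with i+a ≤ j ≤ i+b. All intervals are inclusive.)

5

Evaluate at each i in [0,10]:
  i=0: ✓ (witness j=1)
  i=1: ✓ (witness j=1)
  i=2: ✓ (witness j=2)
  i=3: ✗ (none in [3,4])
  i=4: ✗ (none in [4,5])
  i=5: ✗ (none in [5,6])
  i=6: ✓ (witness j=7)
  i=7: ✓ (witness j=7)
  i=8: ✗ (none in [8,9])
  i=9: ✗ (none in [9,10])
  i=10: ✗ (none in [10,11])
Positions where it holds: {0, 1, 2, 6, 7} → 5.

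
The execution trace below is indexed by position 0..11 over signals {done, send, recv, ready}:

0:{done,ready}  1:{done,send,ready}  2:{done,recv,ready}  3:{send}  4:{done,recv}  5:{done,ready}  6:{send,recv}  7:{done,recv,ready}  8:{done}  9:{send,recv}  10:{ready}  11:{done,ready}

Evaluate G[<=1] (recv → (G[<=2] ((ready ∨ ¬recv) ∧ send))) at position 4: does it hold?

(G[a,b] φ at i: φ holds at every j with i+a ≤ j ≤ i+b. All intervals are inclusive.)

False

Check (recv → (G[<=2] ((ready ∨ ¬recv) ∧ send))) at every j in [4,5]:
  j=4: antecedent true; consequent fails at 4 → ✗
  j=5: antecedent false → ✓
Fails at j=4 → formula fails.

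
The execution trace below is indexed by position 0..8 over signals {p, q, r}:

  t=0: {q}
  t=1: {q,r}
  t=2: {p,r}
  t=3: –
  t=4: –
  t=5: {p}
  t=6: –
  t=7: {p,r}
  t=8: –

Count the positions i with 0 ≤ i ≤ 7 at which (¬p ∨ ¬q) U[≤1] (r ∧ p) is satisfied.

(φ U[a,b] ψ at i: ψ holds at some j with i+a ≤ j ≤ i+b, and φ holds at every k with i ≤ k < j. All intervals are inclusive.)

4

Evaluate at each i in [0,7]:
  i=0: ✗ (no rhs in [0,1])
  i=1: ✓ (rhs at j=2; lhs holds on [1,1])
  i=2: ✓ (rhs at j=2)
  i=3: ✗ (no rhs in [3,4])
  i=4: ✗ (no rhs in [4,5])
  i=5: ✗ (no rhs in [5,6])
  i=6: ✓ (rhs at j=7; lhs holds on [6,6])
  i=7: ✓ (rhs at j=7)
Positions where it holds: {1, 2, 6, 7} → 4.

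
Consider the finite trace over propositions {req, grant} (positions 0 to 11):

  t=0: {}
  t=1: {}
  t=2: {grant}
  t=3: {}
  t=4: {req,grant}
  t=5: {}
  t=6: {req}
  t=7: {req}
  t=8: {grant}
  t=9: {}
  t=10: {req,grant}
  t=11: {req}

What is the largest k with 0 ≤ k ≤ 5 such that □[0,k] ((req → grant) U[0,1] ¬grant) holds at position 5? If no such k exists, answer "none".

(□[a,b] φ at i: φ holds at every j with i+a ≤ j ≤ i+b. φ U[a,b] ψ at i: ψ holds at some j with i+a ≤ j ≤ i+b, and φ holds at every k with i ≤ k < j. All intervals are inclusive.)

((req → grant) U[0,1] ¬grant) must hold from j=5 onward; find where it first fails.
  j=5: holds
  j=6: holds
  j=7: holds
  j=8: holds
  j=9: holds
  j=10: holds
Holds through j=10; largest k = 5.

5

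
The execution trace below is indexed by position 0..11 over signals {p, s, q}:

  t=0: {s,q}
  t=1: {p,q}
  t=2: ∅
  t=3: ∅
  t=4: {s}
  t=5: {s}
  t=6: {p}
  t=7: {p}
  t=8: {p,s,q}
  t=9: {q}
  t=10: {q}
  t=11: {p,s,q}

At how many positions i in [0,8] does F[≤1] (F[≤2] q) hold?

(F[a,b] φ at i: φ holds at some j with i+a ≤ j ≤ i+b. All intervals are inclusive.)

Evaluate at each i in [0,8]:
  i=0: ✓ (witness j=0)
  i=1: ✓ (witness j=1)
  i=2: ✗ (none in [2,3])
  i=3: ✗ (none in [3,4])
  i=4: ✗ (none in [4,5])
  i=5: ✓ (witness j=6)
  i=6: ✓ (witness j=6)
  i=7: ✓ (witness j=7)
  i=8: ✓ (witness j=8)
Positions where it holds: {0, 1, 5, 6, 7, 8} → 6.

6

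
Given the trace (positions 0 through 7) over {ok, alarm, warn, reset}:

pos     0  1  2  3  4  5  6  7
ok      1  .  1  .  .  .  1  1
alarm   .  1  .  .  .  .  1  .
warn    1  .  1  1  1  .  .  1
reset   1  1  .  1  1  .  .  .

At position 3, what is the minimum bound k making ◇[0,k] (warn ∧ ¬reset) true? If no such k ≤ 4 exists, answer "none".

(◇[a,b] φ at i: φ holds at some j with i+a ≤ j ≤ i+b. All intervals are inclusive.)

Scan j = 3,4,… for (warn ∧ ¬reset):
  j=3: fails
  j=4: fails
  j=5: fails
  j=6: fails
  j=7: holds
First hit at j=7, so smallest k = 7-3 = 4.

4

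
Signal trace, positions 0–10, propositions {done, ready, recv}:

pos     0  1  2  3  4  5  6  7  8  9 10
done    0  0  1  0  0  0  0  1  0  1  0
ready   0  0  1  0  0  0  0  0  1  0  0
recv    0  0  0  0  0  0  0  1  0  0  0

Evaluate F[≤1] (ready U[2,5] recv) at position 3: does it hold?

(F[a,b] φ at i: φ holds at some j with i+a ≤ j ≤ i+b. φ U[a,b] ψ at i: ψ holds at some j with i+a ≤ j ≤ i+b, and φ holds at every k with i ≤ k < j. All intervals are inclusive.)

Check (ready U[2,5] recv) at each j in [3,4]:
  j=3: fails
  j=4: fails
No position in the window satisfies it → formula fails.

Does not hold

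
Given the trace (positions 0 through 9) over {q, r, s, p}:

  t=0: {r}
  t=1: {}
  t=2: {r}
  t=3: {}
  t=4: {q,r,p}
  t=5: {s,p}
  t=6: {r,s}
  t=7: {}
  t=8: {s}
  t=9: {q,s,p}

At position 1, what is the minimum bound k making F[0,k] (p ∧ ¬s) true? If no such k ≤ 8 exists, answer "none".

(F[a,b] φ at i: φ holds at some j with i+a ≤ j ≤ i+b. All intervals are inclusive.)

Scan j = 1,2,… for (p ∧ ¬s):
  j=1: fails
  j=2: fails
  j=3: fails
  j=4: holds
First hit at j=4, so smallest k = 4-1 = 3.

3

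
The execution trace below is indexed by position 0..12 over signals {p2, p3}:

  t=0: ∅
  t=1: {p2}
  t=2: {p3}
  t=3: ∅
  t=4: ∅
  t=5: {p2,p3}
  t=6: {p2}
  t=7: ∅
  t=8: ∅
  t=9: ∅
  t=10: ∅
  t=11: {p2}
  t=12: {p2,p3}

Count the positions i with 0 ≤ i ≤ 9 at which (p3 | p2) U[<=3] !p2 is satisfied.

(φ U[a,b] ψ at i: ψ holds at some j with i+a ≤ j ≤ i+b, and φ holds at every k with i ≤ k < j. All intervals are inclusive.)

10

Evaluate at each i in [0,9]:
  i=0: ✓ (rhs at j=0)
  i=1: ✓ (rhs at j=2; lhs holds on [1,1])
  i=2: ✓ (rhs at j=2)
  i=3: ✓ (rhs at j=3)
  i=4: ✓ (rhs at j=4)
  i=5: ✓ (rhs at j=7; lhs holds on [5,6])
  i=6: ✓ (rhs at j=7; lhs holds on [6,6])
  i=7: ✓ (rhs at j=7)
  i=8: ✓ (rhs at j=8)
  i=9: ✓ (rhs at j=9)
Positions where it holds: {0, 1, 2, 3, 4, 5, 6, 7, 8, 9} → 10.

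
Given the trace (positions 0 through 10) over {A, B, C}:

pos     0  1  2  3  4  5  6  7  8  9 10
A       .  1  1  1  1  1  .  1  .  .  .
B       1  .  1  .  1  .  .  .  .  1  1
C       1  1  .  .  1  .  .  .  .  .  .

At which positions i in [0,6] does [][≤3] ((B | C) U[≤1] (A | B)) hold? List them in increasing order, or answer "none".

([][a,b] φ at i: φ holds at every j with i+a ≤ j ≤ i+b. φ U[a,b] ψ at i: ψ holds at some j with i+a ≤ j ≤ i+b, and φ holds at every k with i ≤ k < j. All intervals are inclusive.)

0, 1, 2

Evaluate at each i in [0,6]:
  i=0: ✓ (all of [0,3])
  i=1: ✓ (all of [1,4])
  i=2: ✓ (all of [2,5])
  i=3: ✗ (fails at j=6)
  i=4: ✗ (fails at j=6)
  i=5: ✗ (fails at j=6)
  i=6: ✗ (fails at j=6)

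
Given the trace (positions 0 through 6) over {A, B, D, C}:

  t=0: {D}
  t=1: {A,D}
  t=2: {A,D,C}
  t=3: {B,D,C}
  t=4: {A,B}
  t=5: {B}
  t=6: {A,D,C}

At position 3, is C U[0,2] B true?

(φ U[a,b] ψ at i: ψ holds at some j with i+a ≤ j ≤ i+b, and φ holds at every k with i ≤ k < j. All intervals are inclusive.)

Need some j in [3,5] with B, and C at every k in [3,j-1].
  j=3: B holds; no prefix to check → satisfied.

Holds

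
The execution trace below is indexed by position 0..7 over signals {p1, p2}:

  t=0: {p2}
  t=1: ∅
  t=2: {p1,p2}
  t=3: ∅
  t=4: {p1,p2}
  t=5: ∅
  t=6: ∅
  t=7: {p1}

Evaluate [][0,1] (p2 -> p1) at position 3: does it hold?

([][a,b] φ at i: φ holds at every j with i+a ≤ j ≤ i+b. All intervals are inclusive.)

Yes

Check (p2 -> p1) at every j in [3,4]:
  j=3: antecedent false → ✓
  j=4: antecedent true; consequent true → ✓
All positions satisfy it → formula holds.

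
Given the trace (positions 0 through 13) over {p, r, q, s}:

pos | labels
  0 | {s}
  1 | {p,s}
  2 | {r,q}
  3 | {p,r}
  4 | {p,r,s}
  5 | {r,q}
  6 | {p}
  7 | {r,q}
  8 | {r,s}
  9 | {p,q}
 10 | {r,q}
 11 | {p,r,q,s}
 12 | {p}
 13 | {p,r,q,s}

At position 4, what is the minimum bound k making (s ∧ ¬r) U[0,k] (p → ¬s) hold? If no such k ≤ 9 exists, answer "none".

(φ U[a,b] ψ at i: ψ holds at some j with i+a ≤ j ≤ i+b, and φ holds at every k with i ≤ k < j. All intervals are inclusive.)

Need earliest j ≥ 4 with (p → ¬s), and (s ∧ ¬r) at every k in [4,j-1].
  j=4: rhs fails.
  j=5: rhs holds but lhs fails at k=4.
  j=6: rhs holds but lhs fails at k=4.
  j=7: rhs holds but lhs fails at k=4.
  j=8: rhs holds but lhs fails at k=4.
  j=9: rhs holds but lhs fails at k=4.
  j=10: rhs holds but lhs fails at k=4.
  j=11: rhs fails.
  j=12: rhs holds but lhs fails at k=4.
  j=13: rhs fails.
No witness within the range → none.

none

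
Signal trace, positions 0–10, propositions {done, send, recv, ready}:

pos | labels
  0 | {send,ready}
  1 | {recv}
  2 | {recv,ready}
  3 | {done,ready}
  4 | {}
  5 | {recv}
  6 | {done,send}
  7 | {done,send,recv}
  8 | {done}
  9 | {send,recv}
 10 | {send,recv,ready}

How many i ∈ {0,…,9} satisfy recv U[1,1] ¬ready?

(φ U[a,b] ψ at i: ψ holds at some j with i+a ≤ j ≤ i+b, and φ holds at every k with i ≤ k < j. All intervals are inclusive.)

2

Evaluate at each i in [0,9]:
  i=0: ✗ (lhs fails at k=0 before rhs at j=1)
  i=1: ✗ (no rhs in [2,2])
  i=2: ✗ (no rhs in [3,3])
  i=3: ✗ (lhs fails at k=3 before rhs at j=4)
  i=4: ✗ (lhs fails at k=4 before rhs at j=5)
  i=5: ✓ (rhs at j=6; lhs holds on [5,5])
  i=6: ✗ (lhs fails at k=6 before rhs at j=7)
  i=7: ✓ (rhs at j=8; lhs holds on [7,7])
  i=8: ✗ (lhs fails at k=8 before rhs at j=9)
  i=9: ✗ (no rhs in [10,10])
Positions where it holds: {5, 7} → 2.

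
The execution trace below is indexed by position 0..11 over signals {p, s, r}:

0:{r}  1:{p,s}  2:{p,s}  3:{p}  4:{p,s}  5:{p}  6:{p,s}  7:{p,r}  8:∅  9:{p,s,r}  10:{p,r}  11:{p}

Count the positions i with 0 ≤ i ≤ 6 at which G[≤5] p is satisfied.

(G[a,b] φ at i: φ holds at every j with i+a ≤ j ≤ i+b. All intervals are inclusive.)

Evaluate at each i in [0,6]:
  i=0: ✗ (fails at j=0)
  i=1: ✓ (all of [1,6])
  i=2: ✓ (all of [2,7])
  i=3: ✗ (fails at j=8)
  i=4: ✗ (fails at j=8)
  i=5: ✗ (fails at j=8)
  i=6: ✗ (fails at j=8)
Positions where it holds: {1, 2} → 2.

2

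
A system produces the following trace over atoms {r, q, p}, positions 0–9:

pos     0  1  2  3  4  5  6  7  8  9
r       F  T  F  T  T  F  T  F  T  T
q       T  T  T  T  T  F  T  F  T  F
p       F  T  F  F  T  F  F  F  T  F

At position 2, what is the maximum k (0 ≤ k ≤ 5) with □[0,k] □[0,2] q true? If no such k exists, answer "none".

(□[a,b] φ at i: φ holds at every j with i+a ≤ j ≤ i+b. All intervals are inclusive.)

0

□[0,2] q must hold from j=2 onward; find where it first fails.
  j=2: holds
  j=3: fails
Holds on [2,2], so largest k = 0.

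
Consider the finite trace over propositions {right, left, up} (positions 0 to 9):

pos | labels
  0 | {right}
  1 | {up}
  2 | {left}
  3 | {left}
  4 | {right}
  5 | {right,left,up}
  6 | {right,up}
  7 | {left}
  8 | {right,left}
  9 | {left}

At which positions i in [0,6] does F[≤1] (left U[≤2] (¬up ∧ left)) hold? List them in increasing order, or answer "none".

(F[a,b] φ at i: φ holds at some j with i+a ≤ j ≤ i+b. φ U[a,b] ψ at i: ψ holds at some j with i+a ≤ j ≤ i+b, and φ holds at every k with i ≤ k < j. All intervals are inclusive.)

1, 2, 3, 6

Evaluate at each i in [0,6]:
  i=0: ✗ (none in [0,1])
  i=1: ✓ (witness j=2)
  i=2: ✓ (witness j=2)
  i=3: ✓ (witness j=3)
  i=4: ✗ (none in [4,5])
  i=5: ✗ (none in [5,6])
  i=6: ✓ (witness j=7)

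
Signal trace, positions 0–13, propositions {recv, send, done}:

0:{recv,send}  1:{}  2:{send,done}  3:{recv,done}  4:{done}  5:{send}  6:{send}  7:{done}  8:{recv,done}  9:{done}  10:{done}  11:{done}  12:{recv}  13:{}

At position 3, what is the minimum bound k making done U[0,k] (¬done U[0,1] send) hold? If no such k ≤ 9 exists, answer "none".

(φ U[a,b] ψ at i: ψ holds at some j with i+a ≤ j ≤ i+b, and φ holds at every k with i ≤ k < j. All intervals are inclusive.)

Need earliest j ≥ 3 with (¬done U[0,1] send), and done at every k in [3,j-1].
  j=3: rhs fails.
  j=4: rhs fails.
  j=5: rhs holds; lhs holds on [3,4]. k = 2.

2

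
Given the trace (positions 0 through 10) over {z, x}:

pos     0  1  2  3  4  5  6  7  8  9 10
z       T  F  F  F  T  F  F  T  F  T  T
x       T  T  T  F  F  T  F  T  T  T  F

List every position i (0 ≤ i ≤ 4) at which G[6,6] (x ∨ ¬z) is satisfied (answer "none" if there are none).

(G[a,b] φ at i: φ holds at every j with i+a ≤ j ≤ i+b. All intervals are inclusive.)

0, 1, 2, 3

Evaluate at each i in [0,4]:
  i=0: ✓ (all of [6,6])
  i=1: ✓ (all of [7,7])
  i=2: ✓ (all of [8,8])
  i=3: ✓ (all of [9,9])
  i=4: ✗ (fails at j=10)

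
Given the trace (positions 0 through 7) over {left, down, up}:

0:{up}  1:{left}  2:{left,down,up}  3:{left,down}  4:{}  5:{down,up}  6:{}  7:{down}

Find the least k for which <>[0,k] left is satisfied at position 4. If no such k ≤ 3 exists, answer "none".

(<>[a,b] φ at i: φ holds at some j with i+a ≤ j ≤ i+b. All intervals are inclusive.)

Scan j = 4,5,… for left:
  j=4: fails
  j=5: fails
  j=6: fails
  j=7: fails
No j in [4,7] satisfies it → none.

none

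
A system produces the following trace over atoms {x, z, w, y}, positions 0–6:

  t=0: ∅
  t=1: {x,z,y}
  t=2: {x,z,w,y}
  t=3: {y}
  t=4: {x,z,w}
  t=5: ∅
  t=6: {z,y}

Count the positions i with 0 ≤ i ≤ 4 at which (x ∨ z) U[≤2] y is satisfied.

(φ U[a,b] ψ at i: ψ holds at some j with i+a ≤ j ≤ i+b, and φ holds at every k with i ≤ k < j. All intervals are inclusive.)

3

Evaluate at each i in [0,4]:
  i=0: ✗ (lhs fails at k=0 before rhs at j=1)
  i=1: ✓ (rhs at j=1)
  i=2: ✓ (rhs at j=2)
  i=3: ✓ (rhs at j=3)
  i=4: ✗ (lhs fails at k=5 before rhs at j=6)
Positions where it holds: {1, 2, 3} → 3.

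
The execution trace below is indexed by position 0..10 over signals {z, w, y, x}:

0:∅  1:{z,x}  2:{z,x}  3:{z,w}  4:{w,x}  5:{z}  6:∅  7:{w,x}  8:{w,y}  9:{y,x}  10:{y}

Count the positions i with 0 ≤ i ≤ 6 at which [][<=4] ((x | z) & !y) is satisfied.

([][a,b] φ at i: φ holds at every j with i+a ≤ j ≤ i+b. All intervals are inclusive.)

1

Evaluate at each i in [0,6]:
  i=0: ✗ (fails at j=0)
  i=1: ✓ (all of [1,5])
  i=2: ✗ (fails at j=6)
  i=3: ✗ (fails at j=6)
  i=4: ✗ (fails at j=6)
  i=5: ✗ (fails at j=6)
  i=6: ✗ (fails at j=6)
Positions where it holds: {1} → 1.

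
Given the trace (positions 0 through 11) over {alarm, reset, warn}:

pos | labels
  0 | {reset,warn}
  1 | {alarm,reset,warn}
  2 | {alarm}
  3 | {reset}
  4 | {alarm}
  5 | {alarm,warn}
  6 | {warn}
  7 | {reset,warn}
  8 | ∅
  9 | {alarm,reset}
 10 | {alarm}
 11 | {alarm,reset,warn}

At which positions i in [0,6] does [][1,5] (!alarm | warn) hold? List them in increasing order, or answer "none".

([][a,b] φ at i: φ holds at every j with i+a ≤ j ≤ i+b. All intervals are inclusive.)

none

Evaluate at each i in [0,6]:
  i=0: ✗ (fails at j=2)
  i=1: ✗ (fails at j=2)
  i=2: ✗ (fails at j=4)
  i=3: ✗ (fails at j=4)
  i=4: ✗ (fails at j=9)
  i=5: ✗ (fails at j=9)
  i=6: ✗ (fails at j=9)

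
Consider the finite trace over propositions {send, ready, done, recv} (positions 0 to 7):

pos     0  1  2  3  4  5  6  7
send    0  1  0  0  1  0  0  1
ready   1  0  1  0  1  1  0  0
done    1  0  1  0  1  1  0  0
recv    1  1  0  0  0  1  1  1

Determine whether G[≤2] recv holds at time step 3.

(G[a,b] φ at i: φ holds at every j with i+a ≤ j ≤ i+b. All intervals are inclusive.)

No

Check recv at every j in [3,5]:
  j=3: false
  j=4: false
  j=5: true
Fails at j=3 → formula fails.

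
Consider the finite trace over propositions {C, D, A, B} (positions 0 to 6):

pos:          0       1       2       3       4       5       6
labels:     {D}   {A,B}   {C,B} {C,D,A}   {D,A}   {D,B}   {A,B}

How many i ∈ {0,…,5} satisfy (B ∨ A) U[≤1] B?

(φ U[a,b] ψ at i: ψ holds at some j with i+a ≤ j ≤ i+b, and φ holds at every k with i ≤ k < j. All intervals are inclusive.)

4

Evaluate at each i in [0,5]:
  i=0: ✗ (lhs fails at k=0 before rhs at j=1)
  i=1: ✓ (rhs at j=1)
  i=2: ✓ (rhs at j=2)
  i=3: ✗ (no rhs in [3,4])
  i=4: ✓ (rhs at j=5; lhs holds on [4,4])
  i=5: ✓ (rhs at j=5)
Positions where it holds: {1, 2, 4, 5} → 4.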